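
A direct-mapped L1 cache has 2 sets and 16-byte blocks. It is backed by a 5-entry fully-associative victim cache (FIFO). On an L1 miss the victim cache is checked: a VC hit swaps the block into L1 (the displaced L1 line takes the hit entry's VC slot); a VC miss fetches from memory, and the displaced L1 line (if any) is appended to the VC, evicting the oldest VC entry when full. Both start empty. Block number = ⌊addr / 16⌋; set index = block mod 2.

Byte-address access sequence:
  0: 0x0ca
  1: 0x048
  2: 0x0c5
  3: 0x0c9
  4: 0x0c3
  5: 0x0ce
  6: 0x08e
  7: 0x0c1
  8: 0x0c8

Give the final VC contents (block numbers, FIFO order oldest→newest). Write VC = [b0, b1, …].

VC = [4, 8]

  [0] addr=0xca blk=12 s=0: MISS | VC []
  [1] addr=0x48 blk=4 s=0: MISS | VC [12]
  [2] addr=0xc5 blk=12 s=0: VC-HIT | VC [4]
  [3] addr=0xc9 blk=12 s=0: L1-HIT | VC [4]
  [4] addr=0xc3 blk=12 s=0: L1-HIT | VC [4]
  [5] addr=0xce blk=12 s=0: L1-HIT | VC [4]
  [6] addr=0x8e blk=8 s=0: MISS | VC [4, 12]
  [7] addr=0xc1 blk=12 s=0: VC-HIT | VC [4, 8]
  [8] addr=0xc8 blk=12 s=0: L1-HIT | VC [4, 8]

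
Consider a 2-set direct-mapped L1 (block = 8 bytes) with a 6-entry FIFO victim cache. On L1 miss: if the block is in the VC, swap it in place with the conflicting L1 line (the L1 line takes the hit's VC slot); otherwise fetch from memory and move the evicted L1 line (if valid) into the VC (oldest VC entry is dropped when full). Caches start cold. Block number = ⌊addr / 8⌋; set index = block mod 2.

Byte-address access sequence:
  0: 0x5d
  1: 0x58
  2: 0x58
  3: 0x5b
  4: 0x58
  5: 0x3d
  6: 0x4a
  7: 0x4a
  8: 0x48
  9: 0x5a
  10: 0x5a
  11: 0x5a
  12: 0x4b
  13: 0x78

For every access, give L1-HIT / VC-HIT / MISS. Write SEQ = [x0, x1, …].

SEQ = [MISS, L1-HIT, L1-HIT, L1-HIT, L1-HIT, MISS, MISS, L1-HIT, L1-HIT, VC-HIT, L1-HIT, L1-HIT, VC-HIT, MISS]

#0 0x5d→b11/s1 MISS; vc=[]
#1 0x58→b11/s1 L1-HIT; vc=[]
#2 0x58→b11/s1 L1-HIT; vc=[]
#3 0x5b→b11/s1 L1-HIT; vc=[]
#4 0x58→b11/s1 L1-HIT; vc=[]
#5 0x3d→b7/s1 MISS; vc=[11]
#6 0x4a→b9/s1 MISS; vc=[11,7]
#7 0x4a→b9/s1 L1-HIT; vc=[11,7]
#8 0x48→b9/s1 L1-HIT; vc=[11,7]
#9 0x5a→b11/s1 VC-HIT; vc=[9,7]
#10 0x5a→b11/s1 L1-HIT; vc=[9,7]
#11 0x5a→b11/s1 L1-HIT; vc=[9,7]
#12 0x4b→b9/s1 VC-HIT; vc=[11,7]
#13 0x78→b15/s1 MISS; vc=[11,7,9]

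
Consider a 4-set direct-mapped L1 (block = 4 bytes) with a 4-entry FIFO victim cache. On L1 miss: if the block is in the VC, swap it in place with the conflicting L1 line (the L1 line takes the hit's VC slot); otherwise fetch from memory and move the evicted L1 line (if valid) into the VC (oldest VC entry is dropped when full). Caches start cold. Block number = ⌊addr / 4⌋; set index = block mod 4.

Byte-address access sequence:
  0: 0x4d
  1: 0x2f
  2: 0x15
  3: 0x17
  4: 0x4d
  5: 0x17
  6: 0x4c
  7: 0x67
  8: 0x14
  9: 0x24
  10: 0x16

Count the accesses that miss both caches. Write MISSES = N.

MISSES = 5

#0 0x4d→b19/s3 MISS; vc=[]
#1 0x2f→b11/s3 MISS; vc=[19]
#2 0x15→b5/s1 MISS; vc=[19]
#3 0x17→b5/s1 L1-HIT; vc=[19]
#4 0x4d→b19/s3 VC-HIT; vc=[11]
#5 0x17→b5/s1 L1-HIT; vc=[11]
#6 0x4c→b19/s3 L1-HIT; vc=[11]
#7 0x67→b25/s1 MISS; vc=[11,5]
#8 0x14→b5/s1 VC-HIT; vc=[11,25]
#9 0x24→b9/s1 MISS; vc=[11,25,5]
#10 0x16→b5/s1 VC-HIT; vc=[11,25,9]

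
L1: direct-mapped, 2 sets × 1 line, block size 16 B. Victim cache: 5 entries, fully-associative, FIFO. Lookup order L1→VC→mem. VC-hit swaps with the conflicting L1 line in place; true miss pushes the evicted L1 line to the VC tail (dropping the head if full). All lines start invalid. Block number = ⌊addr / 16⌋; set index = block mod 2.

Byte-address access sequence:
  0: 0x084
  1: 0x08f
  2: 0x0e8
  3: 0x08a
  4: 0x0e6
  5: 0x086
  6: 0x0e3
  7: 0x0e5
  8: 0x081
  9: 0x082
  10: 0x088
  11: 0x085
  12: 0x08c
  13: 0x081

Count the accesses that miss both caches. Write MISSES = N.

#0 0x84→b8/s0 MISS; vc=[]
#1 0x8f→b8/s0 L1-HIT; vc=[]
#2 0xe8→b14/s0 MISS; vc=[8]
#3 0x8a→b8/s0 VC-HIT; vc=[14]
#4 0xe6→b14/s0 VC-HIT; vc=[8]
#5 0x86→b8/s0 VC-HIT; vc=[14]
#6 0xe3→b14/s0 VC-HIT; vc=[8]
#7 0xe5→b14/s0 L1-HIT; vc=[8]
#8 0x81→b8/s0 VC-HIT; vc=[14]
#9 0x82→b8/s0 L1-HIT; vc=[14]
#10 0x88→b8/s0 L1-HIT; vc=[14]
#11 0x85→b8/s0 L1-HIT; vc=[14]
#12 0x8c→b8/s0 L1-HIT; vc=[14]
#13 0x81→b8/s0 L1-HIT; vc=[14]

MISSES = 2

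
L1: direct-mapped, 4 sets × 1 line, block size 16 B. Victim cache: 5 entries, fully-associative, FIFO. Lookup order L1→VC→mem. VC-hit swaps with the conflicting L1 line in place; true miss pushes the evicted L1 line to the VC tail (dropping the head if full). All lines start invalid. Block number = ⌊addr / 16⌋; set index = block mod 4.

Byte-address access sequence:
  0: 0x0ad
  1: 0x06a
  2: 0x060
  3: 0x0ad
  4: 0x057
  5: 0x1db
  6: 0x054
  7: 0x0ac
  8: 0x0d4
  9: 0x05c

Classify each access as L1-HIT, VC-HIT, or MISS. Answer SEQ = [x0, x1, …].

SEQ = [MISS, MISS, L1-HIT, VC-HIT, MISS, MISS, VC-HIT, L1-HIT, MISS, VC-HIT]

0: 0xad (blk 10, set 2) → MISS  vc=[]
1: 0x6a (blk 6, set 2) → MISS  vc=[10]
2: 0x60 (blk 6, set 2) → L1-HIT  vc=[10]
3: 0xad (blk 10, set 2) → VC-HIT  vc=[6]
4: 0x57 (blk 5, set 1) → MISS  vc=[6]
5: 0x1db (blk 29, set 1) → MISS  vc=[6, 5]
6: 0x54 (blk 5, set 1) → VC-HIT  vc=[6, 29]
7: 0xac (blk 10, set 2) → L1-HIT  vc=[6, 29]
8: 0xd4 (blk 13, set 1) → MISS  vc=[6, 29, 5]
9: 0x5c (blk 5, set 1) → VC-HIT  vc=[6, 29, 13]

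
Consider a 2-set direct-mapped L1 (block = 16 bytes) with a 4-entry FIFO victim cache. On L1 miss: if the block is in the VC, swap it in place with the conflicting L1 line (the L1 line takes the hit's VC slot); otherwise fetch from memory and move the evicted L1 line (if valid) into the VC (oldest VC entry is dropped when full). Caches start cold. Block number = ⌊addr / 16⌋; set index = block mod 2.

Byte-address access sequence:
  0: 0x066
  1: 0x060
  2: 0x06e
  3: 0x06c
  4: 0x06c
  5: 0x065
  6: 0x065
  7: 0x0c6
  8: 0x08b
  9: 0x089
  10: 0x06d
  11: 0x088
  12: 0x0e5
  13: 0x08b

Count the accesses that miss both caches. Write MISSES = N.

0: 0x66 (blk 6, set 0) → MISS  vc=[]
1: 0x60 (blk 6, set 0) → L1-HIT  vc=[]
2: 0x6e (blk 6, set 0) → L1-HIT  vc=[]
3: 0x6c (blk 6, set 0) → L1-HIT  vc=[]
4: 0x6c (blk 6, set 0) → L1-HIT  vc=[]
5: 0x65 (blk 6, set 0) → L1-HIT  vc=[]
6: 0x65 (blk 6, set 0) → L1-HIT  vc=[]
7: 0xc6 (blk 12, set 0) → MISS  vc=[6]
8: 0x8b (blk 8, set 0) → MISS  vc=[6, 12]
9: 0x89 (blk 8, set 0) → L1-HIT  vc=[6, 12]
10: 0x6d (blk 6, set 0) → VC-HIT  vc=[8, 12]
11: 0x88 (blk 8, set 0) → VC-HIT  vc=[6, 12]
12: 0xe5 (blk 14, set 0) → MISS  vc=[6, 12, 8]
13: 0x8b (blk 8, set 0) → VC-HIT  vc=[6, 12, 14]

MISSES = 4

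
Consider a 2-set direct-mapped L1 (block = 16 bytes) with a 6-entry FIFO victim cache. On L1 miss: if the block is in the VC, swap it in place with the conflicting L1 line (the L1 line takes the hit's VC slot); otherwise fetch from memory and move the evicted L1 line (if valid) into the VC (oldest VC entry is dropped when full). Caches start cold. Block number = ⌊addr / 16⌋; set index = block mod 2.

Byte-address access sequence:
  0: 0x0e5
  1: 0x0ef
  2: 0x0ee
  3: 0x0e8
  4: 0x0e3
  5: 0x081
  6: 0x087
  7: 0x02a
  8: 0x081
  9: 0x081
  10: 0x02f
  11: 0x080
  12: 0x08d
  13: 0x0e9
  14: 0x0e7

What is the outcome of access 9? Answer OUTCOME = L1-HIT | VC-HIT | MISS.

OUTCOME = L1-HIT

0: 0xe5 (blk 14, set 0) → MISS  vc=[]
1: 0xef (blk 14, set 0) → L1-HIT  vc=[]
2: 0xee (blk 14, set 0) → L1-HIT  vc=[]
3: 0xe8 (blk 14, set 0) → L1-HIT  vc=[]
4: 0xe3 (blk 14, set 0) → L1-HIT  vc=[]
5: 0x81 (blk 8, set 0) → MISS  vc=[14]
6: 0x87 (blk 8, set 0) → L1-HIT  vc=[14]
7: 0x2a (blk 2, set 0) → MISS  vc=[14, 8]
8: 0x81 (blk 8, set 0) → VC-HIT  vc=[14, 2]
9: 0x81 (blk 8, set 0) → L1-HIT  vc=[14, 2]
10: 0x2f (blk 2, set 0) → VC-HIT  vc=[14, 8]
11: 0x80 (blk 8, set 0) → VC-HIT  vc=[14, 2]
12: 0x8d (blk 8, set 0) → L1-HIT  vc=[14, 2]
13: 0xe9 (blk 14, set 0) → VC-HIT  vc=[8, 2]
14: 0xe7 (blk 14, set 0) → L1-HIT  vc=[8, 2]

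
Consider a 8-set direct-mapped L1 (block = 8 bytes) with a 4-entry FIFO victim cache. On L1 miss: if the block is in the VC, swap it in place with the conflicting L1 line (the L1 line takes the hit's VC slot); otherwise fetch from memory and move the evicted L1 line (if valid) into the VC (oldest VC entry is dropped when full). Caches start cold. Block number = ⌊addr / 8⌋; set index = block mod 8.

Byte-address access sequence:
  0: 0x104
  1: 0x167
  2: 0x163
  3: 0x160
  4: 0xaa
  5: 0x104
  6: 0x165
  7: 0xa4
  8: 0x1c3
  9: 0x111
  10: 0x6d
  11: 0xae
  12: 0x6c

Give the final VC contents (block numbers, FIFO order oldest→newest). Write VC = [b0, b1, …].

VC = [44, 32, 21]

  [0] addr=0x104 blk=32 s=0: MISS | VC []
  [1] addr=0x167 blk=44 s=4: MISS | VC []
  [2] addr=0x163 blk=44 s=4: L1-HIT | VC []
  [3] addr=0x160 blk=44 s=4: L1-HIT | VC []
  [4] addr=0xaa blk=21 s=5: MISS | VC []
  [5] addr=0x104 blk=32 s=0: L1-HIT | VC []
  [6] addr=0x165 blk=44 s=4: L1-HIT | VC []
  [7] addr=0xa4 blk=20 s=4: MISS | VC [44]
  [8] addr=0x1c3 blk=56 s=0: MISS | VC [44, 32]
  [9] addr=0x111 blk=34 s=2: MISS | VC [44, 32]
  [10] addr=0x6d blk=13 s=5: MISS | VC [44, 32, 21]
  [11] addr=0xae blk=21 s=5: VC-HIT | VC [44, 32, 13]
  [12] addr=0x6c blk=13 s=5: VC-HIT | VC [44, 32, 21]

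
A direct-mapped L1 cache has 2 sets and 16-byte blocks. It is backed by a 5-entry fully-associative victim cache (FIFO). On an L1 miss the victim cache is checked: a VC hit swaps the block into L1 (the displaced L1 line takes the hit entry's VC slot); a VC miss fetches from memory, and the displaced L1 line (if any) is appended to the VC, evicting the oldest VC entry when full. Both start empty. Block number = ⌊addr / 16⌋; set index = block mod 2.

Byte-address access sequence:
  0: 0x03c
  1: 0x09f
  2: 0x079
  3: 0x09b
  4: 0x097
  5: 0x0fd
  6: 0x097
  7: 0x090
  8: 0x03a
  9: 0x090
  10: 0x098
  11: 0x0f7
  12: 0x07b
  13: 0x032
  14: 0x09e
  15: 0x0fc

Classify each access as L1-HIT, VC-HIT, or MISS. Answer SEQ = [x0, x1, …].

SEQ = [MISS, MISS, MISS, VC-HIT, L1-HIT, MISS, VC-HIT, L1-HIT, VC-HIT, VC-HIT, L1-HIT, VC-HIT, VC-HIT, VC-HIT, VC-HIT, VC-HIT]

0: 0x3c (blk 3, set 1) → MISS  vc=[]
1: 0x9f (blk 9, set 1) → MISS  vc=[3]
2: 0x79 (blk 7, set 1) → MISS  vc=[3, 9]
3: 0x9b (blk 9, set 1) → VC-HIT  vc=[3, 7]
4: 0x97 (blk 9, set 1) → L1-HIT  vc=[3, 7]
5: 0xfd (blk 15, set 1) → MISS  vc=[3, 7, 9]
6: 0x97 (blk 9, set 1) → VC-HIT  vc=[3, 7, 15]
7: 0x90 (blk 9, set 1) → L1-HIT  vc=[3, 7, 15]
8: 0x3a (blk 3, set 1) → VC-HIT  vc=[9, 7, 15]
9: 0x90 (blk 9, set 1) → VC-HIT  vc=[3, 7, 15]
10: 0x98 (blk 9, set 1) → L1-HIT  vc=[3, 7, 15]
11: 0xf7 (blk 15, set 1) → VC-HIT  vc=[3, 7, 9]
12: 0x7b (blk 7, set 1) → VC-HIT  vc=[3, 15, 9]
13: 0x32 (blk 3, set 1) → VC-HIT  vc=[7, 15, 9]
14: 0x9e (blk 9, set 1) → VC-HIT  vc=[7, 15, 3]
15: 0xfc (blk 15, set 1) → VC-HIT  vc=[7, 9, 3]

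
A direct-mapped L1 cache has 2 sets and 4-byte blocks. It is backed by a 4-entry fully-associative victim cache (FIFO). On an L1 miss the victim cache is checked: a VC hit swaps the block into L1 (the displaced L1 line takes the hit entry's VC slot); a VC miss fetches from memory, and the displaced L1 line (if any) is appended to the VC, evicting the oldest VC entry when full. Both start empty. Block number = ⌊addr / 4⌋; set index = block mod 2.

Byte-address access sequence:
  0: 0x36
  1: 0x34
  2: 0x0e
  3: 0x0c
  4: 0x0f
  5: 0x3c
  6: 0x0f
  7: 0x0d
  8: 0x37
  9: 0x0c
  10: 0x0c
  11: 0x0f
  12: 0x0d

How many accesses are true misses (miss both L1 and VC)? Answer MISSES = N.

  [0] addr=0x36 blk=13 s=1: MISS | VC []
  [1] addr=0x34 blk=13 s=1: L1-HIT | VC []
  [2] addr=0xe blk=3 s=1: MISS | VC [13]
  [3] addr=0xc blk=3 s=1: L1-HIT | VC [13]
  [4] addr=0xf blk=3 s=1: L1-HIT | VC [13]
  [5] addr=0x3c blk=15 s=1: MISS | VC [13, 3]
  [6] addr=0xf blk=3 s=1: VC-HIT | VC [13, 15]
  [7] addr=0xd blk=3 s=1: L1-HIT | VC [13, 15]
  [8] addr=0x37 blk=13 s=1: VC-HIT | VC [3, 15]
  [9] addr=0xc blk=3 s=1: VC-HIT | VC [13, 15]
  [10] addr=0xc blk=3 s=1: L1-HIT | VC [13, 15]
  [11] addr=0xf blk=3 s=1: L1-HIT | VC [13, 15]
  [12] addr=0xd blk=3 s=1: L1-HIT | VC [13, 15]

MISSES = 3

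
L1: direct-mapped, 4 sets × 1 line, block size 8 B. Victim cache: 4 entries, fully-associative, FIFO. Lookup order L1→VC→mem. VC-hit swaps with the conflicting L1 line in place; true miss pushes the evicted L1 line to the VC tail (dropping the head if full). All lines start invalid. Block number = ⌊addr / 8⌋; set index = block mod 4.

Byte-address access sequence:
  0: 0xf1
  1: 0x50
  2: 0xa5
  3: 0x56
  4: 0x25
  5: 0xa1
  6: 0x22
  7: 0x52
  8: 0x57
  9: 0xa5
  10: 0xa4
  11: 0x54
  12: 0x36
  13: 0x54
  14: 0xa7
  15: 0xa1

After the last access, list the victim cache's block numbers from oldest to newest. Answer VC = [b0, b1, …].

VC = [30, 4, 6]

  [0] addr=0xf1 blk=30 s=2: MISS | VC []
  [1] addr=0x50 blk=10 s=2: MISS | VC [30]
  [2] addr=0xa5 blk=20 s=0: MISS | VC [30]
  [3] addr=0x56 blk=10 s=2: L1-HIT | VC [30]
  [4] addr=0x25 blk=4 s=0: MISS | VC [30, 20]
  [5] addr=0xa1 blk=20 s=0: VC-HIT | VC [30, 4]
  [6] addr=0x22 blk=4 s=0: VC-HIT | VC [30, 20]
  [7] addr=0x52 blk=10 s=2: L1-HIT | VC [30, 20]
  [8] addr=0x57 blk=10 s=2: L1-HIT | VC [30, 20]
  [9] addr=0xa5 blk=20 s=0: VC-HIT | VC [30, 4]
  [10] addr=0xa4 blk=20 s=0: L1-HIT | VC [30, 4]
  [11] addr=0x54 blk=10 s=2: L1-HIT | VC [30, 4]
  [12] addr=0x36 blk=6 s=2: MISS | VC [30, 4, 10]
  [13] addr=0x54 blk=10 s=2: VC-HIT | VC [30, 4, 6]
  [14] addr=0xa7 blk=20 s=0: L1-HIT | VC [30, 4, 6]
  [15] addr=0xa1 blk=20 s=0: L1-HIT | VC [30, 4, 6]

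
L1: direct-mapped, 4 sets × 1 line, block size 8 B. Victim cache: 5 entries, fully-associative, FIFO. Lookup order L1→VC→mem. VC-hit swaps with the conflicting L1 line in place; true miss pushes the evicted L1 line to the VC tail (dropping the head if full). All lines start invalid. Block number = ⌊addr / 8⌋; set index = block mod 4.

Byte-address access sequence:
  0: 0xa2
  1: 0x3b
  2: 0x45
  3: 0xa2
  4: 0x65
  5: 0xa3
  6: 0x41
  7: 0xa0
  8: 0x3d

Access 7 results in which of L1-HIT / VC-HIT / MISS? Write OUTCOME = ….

OUTCOME = VC-HIT

0: 0xa2 (blk 20, set 0) → MISS  vc=[]
1: 0x3b (blk 7, set 3) → MISS  vc=[]
2: 0x45 (blk 8, set 0) → MISS  vc=[20]
3: 0xa2 (blk 20, set 0) → VC-HIT  vc=[8]
4: 0x65 (blk 12, set 0) → MISS  vc=[8, 20]
5: 0xa3 (blk 20, set 0) → VC-HIT  vc=[8, 12]
6: 0x41 (blk 8, set 0) → VC-HIT  vc=[20, 12]
7: 0xa0 (blk 20, set 0) → VC-HIT  vc=[8, 12]
8: 0x3d (blk 7, set 3) → L1-HIT  vc=[8, 12]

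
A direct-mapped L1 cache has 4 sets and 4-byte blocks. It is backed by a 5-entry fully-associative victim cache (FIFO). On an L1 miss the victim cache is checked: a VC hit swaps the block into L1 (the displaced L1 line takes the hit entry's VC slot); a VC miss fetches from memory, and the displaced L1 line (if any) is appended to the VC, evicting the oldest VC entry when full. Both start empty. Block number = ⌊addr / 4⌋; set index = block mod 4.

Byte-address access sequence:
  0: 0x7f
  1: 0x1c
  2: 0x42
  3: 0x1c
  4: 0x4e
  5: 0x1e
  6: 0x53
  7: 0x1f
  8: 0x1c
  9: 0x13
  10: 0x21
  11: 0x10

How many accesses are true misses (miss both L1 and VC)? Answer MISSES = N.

MISSES = 7

0: 0x7f (blk 31, set 3) → MISS  vc=[]
1: 0x1c (blk 7, set 3) → MISS  vc=[31]
2: 0x42 (blk 16, set 0) → MISS  vc=[31]
3: 0x1c (blk 7, set 3) → L1-HIT  vc=[31]
4: 0x4e (blk 19, set 3) → MISS  vc=[31, 7]
5: 0x1e (blk 7, set 3) → VC-HIT  vc=[31, 19]
6: 0x53 (blk 20, set 0) → MISS  vc=[31, 19, 16]
7: 0x1f (blk 7, set 3) → L1-HIT  vc=[31, 19, 16]
8: 0x1c (blk 7, set 3) → L1-HIT  vc=[31, 19, 16]
9: 0x13 (blk 4, set 0) → MISS  vc=[31, 19, 16, 20]
10: 0x21 (blk 8, set 0) → MISS  vc=[31, 19, 16, 20, 4]
11: 0x10 (blk 4, set 0) → VC-HIT  vc=[31, 19, 16, 20, 8]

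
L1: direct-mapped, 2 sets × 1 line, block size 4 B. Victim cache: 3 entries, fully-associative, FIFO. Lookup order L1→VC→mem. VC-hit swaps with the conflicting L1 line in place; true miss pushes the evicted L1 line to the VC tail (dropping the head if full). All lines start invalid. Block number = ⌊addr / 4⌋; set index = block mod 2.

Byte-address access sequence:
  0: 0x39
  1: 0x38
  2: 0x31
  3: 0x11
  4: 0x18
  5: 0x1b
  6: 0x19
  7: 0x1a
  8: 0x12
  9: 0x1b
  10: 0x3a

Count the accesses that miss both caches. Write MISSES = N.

  [0] addr=0x39 blk=14 s=0: MISS | VC []
  [1] addr=0x38 blk=14 s=0: L1-HIT | VC []
  [2] addr=0x31 blk=12 s=0: MISS | VC [14]
  [3] addr=0x11 blk=4 s=0: MISS | VC [14, 12]
  [4] addr=0x18 blk=6 s=0: MISS | VC [14, 12, 4]
  [5] addr=0x1b blk=6 s=0: L1-HIT | VC [14, 12, 4]
  [6] addr=0x19 blk=6 s=0: L1-HIT | VC [14, 12, 4]
  [7] addr=0x1a blk=6 s=0: L1-HIT | VC [14, 12, 4]
  [8] addr=0x12 blk=4 s=0: VC-HIT | VC [14, 12, 6]
  [9] addr=0x1b blk=6 s=0: VC-HIT | VC [14, 12, 4]
  [10] addr=0x3a blk=14 s=0: VC-HIT | VC [6, 12, 4]

MISSES = 4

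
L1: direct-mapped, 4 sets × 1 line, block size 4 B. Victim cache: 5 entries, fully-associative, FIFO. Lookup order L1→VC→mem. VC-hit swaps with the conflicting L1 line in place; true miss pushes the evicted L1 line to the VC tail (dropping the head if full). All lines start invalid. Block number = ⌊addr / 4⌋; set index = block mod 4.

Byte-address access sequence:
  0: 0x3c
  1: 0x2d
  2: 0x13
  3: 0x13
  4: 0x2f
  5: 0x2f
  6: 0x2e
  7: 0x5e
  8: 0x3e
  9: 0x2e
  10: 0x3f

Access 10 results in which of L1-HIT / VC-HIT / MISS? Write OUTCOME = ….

0: 0x3c (blk 15, set 3) → MISS  vc=[]
1: 0x2d (blk 11, set 3) → MISS  vc=[15]
2: 0x13 (blk 4, set 0) → MISS  vc=[15]
3: 0x13 (blk 4, set 0) → L1-HIT  vc=[15]
4: 0x2f (blk 11, set 3) → L1-HIT  vc=[15]
5: 0x2f (blk 11, set 3) → L1-HIT  vc=[15]
6: 0x2e (blk 11, set 3) → L1-HIT  vc=[15]
7: 0x5e (blk 23, set 3) → MISS  vc=[15, 11]
8: 0x3e (blk 15, set 3) → VC-HIT  vc=[23, 11]
9: 0x2e (blk 11, set 3) → VC-HIT  vc=[23, 15]
10: 0x3f (blk 15, set 3) → VC-HIT  vc=[23, 11]

OUTCOME = VC-HIT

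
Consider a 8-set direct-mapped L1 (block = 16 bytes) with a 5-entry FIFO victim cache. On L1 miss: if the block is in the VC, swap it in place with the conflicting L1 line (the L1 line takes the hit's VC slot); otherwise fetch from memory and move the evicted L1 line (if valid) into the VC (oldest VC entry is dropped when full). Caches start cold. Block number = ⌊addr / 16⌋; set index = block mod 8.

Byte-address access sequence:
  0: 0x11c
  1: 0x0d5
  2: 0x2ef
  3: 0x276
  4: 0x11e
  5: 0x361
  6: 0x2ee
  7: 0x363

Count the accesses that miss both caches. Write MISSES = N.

  [0] addr=0x11c blk=17 s=1: MISS | VC []
  [1] addr=0xd5 blk=13 s=5: MISS | VC []
  [2] addr=0x2ef blk=46 s=6: MISS | VC []
  [3] addr=0x276 blk=39 s=7: MISS | VC []
  [4] addr=0x11e blk=17 s=1: L1-HIT | VC []
  [5] addr=0x361 blk=54 s=6: MISS | VC [46]
  [6] addr=0x2ee blk=46 s=6: VC-HIT | VC [54]
  [7] addr=0x363 blk=54 s=6: VC-HIT | VC [46]

MISSES = 5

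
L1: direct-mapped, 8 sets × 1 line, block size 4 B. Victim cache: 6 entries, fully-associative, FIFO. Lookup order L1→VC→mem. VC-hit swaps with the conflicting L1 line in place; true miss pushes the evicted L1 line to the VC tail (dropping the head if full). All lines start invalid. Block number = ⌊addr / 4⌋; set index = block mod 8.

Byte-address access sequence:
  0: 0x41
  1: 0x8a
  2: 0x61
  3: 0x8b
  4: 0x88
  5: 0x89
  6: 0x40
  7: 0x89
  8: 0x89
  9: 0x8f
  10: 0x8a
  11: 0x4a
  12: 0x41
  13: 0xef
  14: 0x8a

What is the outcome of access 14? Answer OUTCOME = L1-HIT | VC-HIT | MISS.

0: 0x41 (blk 16, set 0) → MISS  vc=[]
1: 0x8a (blk 34, set 2) → MISS  vc=[]
2: 0x61 (blk 24, set 0) → MISS  vc=[16]
3: 0x8b (blk 34, set 2) → L1-HIT  vc=[16]
4: 0x88 (blk 34, set 2) → L1-HIT  vc=[16]
5: 0x89 (blk 34, set 2) → L1-HIT  vc=[16]
6: 0x40 (blk 16, set 0) → VC-HIT  vc=[24]
7: 0x89 (blk 34, set 2) → L1-HIT  vc=[24]
8: 0x89 (blk 34, set 2) → L1-HIT  vc=[24]
9: 0x8f (blk 35, set 3) → MISS  vc=[24]
10: 0x8a (blk 34, set 2) → L1-HIT  vc=[24]
11: 0x4a (blk 18, set 2) → MISS  vc=[24, 34]
12: 0x41 (blk 16, set 0) → L1-HIT  vc=[24, 34]
13: 0xef (blk 59, set 3) → MISS  vc=[24, 34, 35]
14: 0x8a (blk 34, set 2) → VC-HIT  vc=[24, 18, 35]

OUTCOME = VC-HIT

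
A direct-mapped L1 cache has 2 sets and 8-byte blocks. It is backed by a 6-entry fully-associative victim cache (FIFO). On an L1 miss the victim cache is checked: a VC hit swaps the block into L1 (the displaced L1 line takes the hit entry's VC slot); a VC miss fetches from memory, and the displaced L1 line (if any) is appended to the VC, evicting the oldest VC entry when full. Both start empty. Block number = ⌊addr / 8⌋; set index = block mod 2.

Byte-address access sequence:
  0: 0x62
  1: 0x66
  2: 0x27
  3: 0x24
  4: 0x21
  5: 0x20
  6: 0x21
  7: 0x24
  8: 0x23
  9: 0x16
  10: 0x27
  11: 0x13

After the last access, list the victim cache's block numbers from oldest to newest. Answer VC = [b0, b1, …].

0: 0x62 (blk 12, set 0) → MISS  vc=[]
1: 0x66 (blk 12, set 0) → L1-HIT  vc=[]
2: 0x27 (blk 4, set 0) → MISS  vc=[12]
3: 0x24 (blk 4, set 0) → L1-HIT  vc=[12]
4: 0x21 (blk 4, set 0) → L1-HIT  vc=[12]
5: 0x20 (blk 4, set 0) → L1-HIT  vc=[12]
6: 0x21 (blk 4, set 0) → L1-HIT  vc=[12]
7: 0x24 (blk 4, set 0) → L1-HIT  vc=[12]
8: 0x23 (blk 4, set 0) → L1-HIT  vc=[12]
9: 0x16 (blk 2, set 0) → MISS  vc=[12, 4]
10: 0x27 (blk 4, set 0) → VC-HIT  vc=[12, 2]
11: 0x13 (blk 2, set 0) → VC-HIT  vc=[12, 4]

VC = [12, 4]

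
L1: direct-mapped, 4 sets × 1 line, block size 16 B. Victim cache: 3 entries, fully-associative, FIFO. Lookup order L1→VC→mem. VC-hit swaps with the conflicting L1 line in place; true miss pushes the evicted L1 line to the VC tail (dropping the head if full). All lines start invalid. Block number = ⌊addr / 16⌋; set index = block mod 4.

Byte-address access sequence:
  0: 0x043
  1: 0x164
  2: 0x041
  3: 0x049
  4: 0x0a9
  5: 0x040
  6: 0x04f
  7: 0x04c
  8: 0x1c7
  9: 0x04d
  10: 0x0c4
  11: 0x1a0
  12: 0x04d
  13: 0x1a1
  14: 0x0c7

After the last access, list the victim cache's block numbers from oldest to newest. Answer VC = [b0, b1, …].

#0 0x43→b4/s0 MISS; vc=[]
#1 0x164→b22/s2 MISS; vc=[]
#2 0x41→b4/s0 L1-HIT; vc=[]
#3 0x49→b4/s0 L1-HIT; vc=[]
#4 0xa9→b10/s2 MISS; vc=[22]
#5 0x40→b4/s0 L1-HIT; vc=[22]
#6 0x4f→b4/s0 L1-HIT; vc=[22]
#7 0x4c→b4/s0 L1-HIT; vc=[22]
#8 0x1c7→b28/s0 MISS; vc=[22,4]
#9 0x4d→b4/s0 VC-HIT; vc=[22,28]
#10 0xc4→b12/s0 MISS; vc=[22,28,4]
#11 0x1a0→b26/s2 MISS; vc=[28,4,10]
#12 0x4d→b4/s0 VC-HIT; vc=[28,12,10]
#13 0x1a1→b26/s2 L1-HIT; vc=[28,12,10]
#14 0xc7→b12/s0 VC-HIT; vc=[28,4,10]

VC = [28, 4, 10]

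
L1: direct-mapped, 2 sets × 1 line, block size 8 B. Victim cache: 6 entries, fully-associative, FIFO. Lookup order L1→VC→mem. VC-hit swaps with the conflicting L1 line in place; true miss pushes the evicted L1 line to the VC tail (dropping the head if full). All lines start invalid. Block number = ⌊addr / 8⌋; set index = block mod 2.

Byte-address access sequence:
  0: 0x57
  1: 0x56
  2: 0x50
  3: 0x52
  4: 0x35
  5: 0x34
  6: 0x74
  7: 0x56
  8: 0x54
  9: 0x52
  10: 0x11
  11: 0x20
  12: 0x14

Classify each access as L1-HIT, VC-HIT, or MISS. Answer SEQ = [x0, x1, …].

  [0] addr=0x57 blk=10 s=0: MISS | VC []
  [1] addr=0x56 blk=10 s=0: L1-HIT | VC []
  [2] addr=0x50 blk=10 s=0: L1-HIT | VC []
  [3] addr=0x52 blk=10 s=0: L1-HIT | VC []
  [4] addr=0x35 blk=6 s=0: MISS | VC [10]
  [5] addr=0x34 blk=6 s=0: L1-HIT | VC [10]
  [6] addr=0x74 blk=14 s=0: MISS | VC [10, 6]
  [7] addr=0x56 blk=10 s=0: VC-HIT | VC [14, 6]
  [8] addr=0x54 blk=10 s=0: L1-HIT | VC [14, 6]
  [9] addr=0x52 blk=10 s=0: L1-HIT | VC [14, 6]
  [10] addr=0x11 blk=2 s=0: MISS | VC [14, 6, 10]
  [11] addr=0x20 blk=4 s=0: MISS | VC [14, 6, 10, 2]
  [12] addr=0x14 blk=2 s=0: VC-HIT | VC [14, 6, 10, 4]

SEQ = [MISS, L1-HIT, L1-HIT, L1-HIT, MISS, L1-HIT, MISS, VC-HIT, L1-HIT, L1-HIT, MISS, MISS, VC-HIT]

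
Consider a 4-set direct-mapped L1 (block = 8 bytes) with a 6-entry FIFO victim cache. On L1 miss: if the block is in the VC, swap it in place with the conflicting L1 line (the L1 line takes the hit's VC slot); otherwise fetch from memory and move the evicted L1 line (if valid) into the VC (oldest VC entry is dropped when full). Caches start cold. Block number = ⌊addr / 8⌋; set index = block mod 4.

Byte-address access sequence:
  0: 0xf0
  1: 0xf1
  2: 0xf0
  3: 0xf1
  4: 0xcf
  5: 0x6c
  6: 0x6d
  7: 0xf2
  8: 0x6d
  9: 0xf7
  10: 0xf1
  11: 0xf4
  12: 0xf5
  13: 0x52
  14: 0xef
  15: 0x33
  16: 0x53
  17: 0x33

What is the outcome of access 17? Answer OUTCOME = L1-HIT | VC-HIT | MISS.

OUTCOME = VC-HIT

  [0] addr=0xf0 blk=30 s=2: MISS | VC []
  [1] addr=0xf1 blk=30 s=2: L1-HIT | VC []
  [2] addr=0xf0 blk=30 s=2: L1-HIT | VC []
  [3] addr=0xf1 blk=30 s=2: L1-HIT | VC []
  [4] addr=0xcf blk=25 s=1: MISS | VC []
  [5] addr=0x6c blk=13 s=1: MISS | VC [25]
  [6] addr=0x6d blk=13 s=1: L1-HIT | VC [25]
  [7] addr=0xf2 blk=30 s=2: L1-HIT | VC [25]
  [8] addr=0x6d blk=13 s=1: L1-HIT | VC [25]
  [9] addr=0xf7 blk=30 s=2: L1-HIT | VC [25]
  [10] addr=0xf1 blk=30 s=2: L1-HIT | VC [25]
  [11] addr=0xf4 blk=30 s=2: L1-HIT | VC [25]
  [12] addr=0xf5 blk=30 s=2: L1-HIT | VC [25]
  [13] addr=0x52 blk=10 s=2: MISS | VC [25, 30]
  [14] addr=0xef blk=29 s=1: MISS | VC [25, 30, 13]
  [15] addr=0x33 blk=6 s=2: MISS | VC [25, 30, 13, 10]
  [16] addr=0x53 blk=10 s=2: VC-HIT | VC [25, 30, 13, 6]
  [17] addr=0x33 blk=6 s=2: VC-HIT | VC [25, 30, 13, 10]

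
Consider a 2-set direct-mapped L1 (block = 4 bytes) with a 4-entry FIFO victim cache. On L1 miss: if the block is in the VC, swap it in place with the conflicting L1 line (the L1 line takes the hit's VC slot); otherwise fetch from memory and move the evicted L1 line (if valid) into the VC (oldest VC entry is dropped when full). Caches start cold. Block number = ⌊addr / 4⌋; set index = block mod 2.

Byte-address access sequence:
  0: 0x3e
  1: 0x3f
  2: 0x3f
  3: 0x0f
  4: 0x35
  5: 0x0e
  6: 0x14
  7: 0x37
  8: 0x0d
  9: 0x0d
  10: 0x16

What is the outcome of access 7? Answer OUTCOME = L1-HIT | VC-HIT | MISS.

0: 0x3e (blk 15, set 1) → MISS  vc=[]
1: 0x3f (blk 15, set 1) → L1-HIT  vc=[]
2: 0x3f (blk 15, set 1) → L1-HIT  vc=[]
3: 0xf (blk 3, set 1) → MISS  vc=[15]
4: 0x35 (blk 13, set 1) → MISS  vc=[15, 3]
5: 0xe (blk 3, set 1) → VC-HIT  vc=[15, 13]
6: 0x14 (blk 5, set 1) → MISS  vc=[15, 13, 3]
7: 0x37 (blk 13, set 1) → VC-HIT  vc=[15, 5, 3]
8: 0xd (blk 3, set 1) → VC-HIT  vc=[15, 5, 13]
9: 0xd (blk 3, set 1) → L1-HIT  vc=[15, 5, 13]
10: 0x16 (blk 5, set 1) → VC-HIT  vc=[15, 3, 13]

OUTCOME = VC-HIT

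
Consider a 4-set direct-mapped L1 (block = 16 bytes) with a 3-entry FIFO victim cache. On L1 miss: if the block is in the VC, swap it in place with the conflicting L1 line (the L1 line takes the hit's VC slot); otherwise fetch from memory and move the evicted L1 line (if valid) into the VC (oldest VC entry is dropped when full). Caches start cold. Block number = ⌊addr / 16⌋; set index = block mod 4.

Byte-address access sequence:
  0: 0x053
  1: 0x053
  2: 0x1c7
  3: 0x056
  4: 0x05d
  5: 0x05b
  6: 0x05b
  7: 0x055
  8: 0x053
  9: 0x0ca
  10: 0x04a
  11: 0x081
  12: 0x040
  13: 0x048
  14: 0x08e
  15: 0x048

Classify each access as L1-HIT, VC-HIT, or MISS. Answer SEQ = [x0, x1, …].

SEQ = [MISS, L1-HIT, MISS, L1-HIT, L1-HIT, L1-HIT, L1-HIT, L1-HIT, L1-HIT, MISS, MISS, MISS, VC-HIT, L1-HIT, VC-HIT, VC-HIT]

#0 0x53→b5/s1 MISS; vc=[]
#1 0x53→b5/s1 L1-HIT; vc=[]
#2 0x1c7→b28/s0 MISS; vc=[]
#3 0x56→b5/s1 L1-HIT; vc=[]
#4 0x5d→b5/s1 L1-HIT; vc=[]
#5 0x5b→b5/s1 L1-HIT; vc=[]
#6 0x5b→b5/s1 L1-HIT; vc=[]
#7 0x55→b5/s1 L1-HIT; vc=[]
#8 0x53→b5/s1 L1-HIT; vc=[]
#9 0xca→b12/s0 MISS; vc=[28]
#10 0x4a→b4/s0 MISS; vc=[28,12]
#11 0x81→b8/s0 MISS; vc=[28,12,4]
#12 0x40→b4/s0 VC-HIT; vc=[28,12,8]
#13 0x48→b4/s0 L1-HIT; vc=[28,12,8]
#14 0x8e→b8/s0 VC-HIT; vc=[28,12,4]
#15 0x48→b4/s0 VC-HIT; vc=[28,12,8]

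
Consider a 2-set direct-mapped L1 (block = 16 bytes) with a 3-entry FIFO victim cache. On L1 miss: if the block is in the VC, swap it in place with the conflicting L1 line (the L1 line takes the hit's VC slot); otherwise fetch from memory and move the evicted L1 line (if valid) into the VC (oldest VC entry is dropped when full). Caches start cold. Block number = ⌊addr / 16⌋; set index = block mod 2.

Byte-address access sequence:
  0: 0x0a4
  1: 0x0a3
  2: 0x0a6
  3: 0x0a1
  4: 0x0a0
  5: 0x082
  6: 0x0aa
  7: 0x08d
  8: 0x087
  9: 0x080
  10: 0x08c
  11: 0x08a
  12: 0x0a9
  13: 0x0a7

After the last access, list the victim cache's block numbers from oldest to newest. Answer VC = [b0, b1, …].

#0 0xa4→b10/s0 MISS; vc=[]
#1 0xa3→b10/s0 L1-HIT; vc=[]
#2 0xa6→b10/s0 L1-HIT; vc=[]
#3 0xa1→b10/s0 L1-HIT; vc=[]
#4 0xa0→b10/s0 L1-HIT; vc=[]
#5 0x82→b8/s0 MISS; vc=[10]
#6 0xaa→b10/s0 VC-HIT; vc=[8]
#7 0x8d→b8/s0 VC-HIT; vc=[10]
#8 0x87→b8/s0 L1-HIT; vc=[10]
#9 0x80→b8/s0 L1-HIT; vc=[10]
#10 0x8c→b8/s0 L1-HIT; vc=[10]
#11 0x8a→b8/s0 L1-HIT; vc=[10]
#12 0xa9→b10/s0 VC-HIT; vc=[8]
#13 0xa7→b10/s0 L1-HIT; vc=[8]

VC = [8]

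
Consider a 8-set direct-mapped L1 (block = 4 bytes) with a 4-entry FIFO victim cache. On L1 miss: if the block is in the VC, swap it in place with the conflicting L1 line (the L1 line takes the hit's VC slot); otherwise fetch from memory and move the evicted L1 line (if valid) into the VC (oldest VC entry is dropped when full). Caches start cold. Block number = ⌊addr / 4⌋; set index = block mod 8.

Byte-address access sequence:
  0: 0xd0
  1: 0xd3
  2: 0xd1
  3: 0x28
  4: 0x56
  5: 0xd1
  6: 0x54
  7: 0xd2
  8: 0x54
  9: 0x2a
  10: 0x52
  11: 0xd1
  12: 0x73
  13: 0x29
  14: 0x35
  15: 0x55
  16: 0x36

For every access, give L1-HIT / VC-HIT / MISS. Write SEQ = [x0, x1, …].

0: 0xd0 (blk 52, set 4) → MISS  vc=[]
1: 0xd3 (blk 52, set 4) → L1-HIT  vc=[]
2: 0xd1 (blk 52, set 4) → L1-HIT  vc=[]
3: 0x28 (blk 10, set 2) → MISS  vc=[]
4: 0x56 (blk 21, set 5) → MISS  vc=[]
5: 0xd1 (blk 52, set 4) → L1-HIT  vc=[]
6: 0x54 (blk 21, set 5) → L1-HIT  vc=[]
7: 0xd2 (blk 52, set 4) → L1-HIT  vc=[]
8: 0x54 (blk 21, set 5) → L1-HIT  vc=[]
9: 0x2a (blk 10, set 2) → L1-HIT  vc=[]
10: 0x52 (blk 20, set 4) → MISS  vc=[52]
11: 0xd1 (blk 52, set 4) → VC-HIT  vc=[20]
12: 0x73 (blk 28, set 4) → MISS  vc=[20, 52]
13: 0x29 (blk 10, set 2) → L1-HIT  vc=[20, 52]
14: 0x35 (blk 13, set 5) → MISS  vc=[20, 52, 21]
15: 0x55 (blk 21, set 5) → VC-HIT  vc=[20, 52, 13]
16: 0x36 (blk 13, set 5) → VC-HIT  vc=[20, 52, 21]

SEQ = [MISS, L1-HIT, L1-HIT, MISS, MISS, L1-HIT, L1-HIT, L1-HIT, L1-HIT, L1-HIT, MISS, VC-HIT, MISS, L1-HIT, MISS, VC-HIT, VC-HIT]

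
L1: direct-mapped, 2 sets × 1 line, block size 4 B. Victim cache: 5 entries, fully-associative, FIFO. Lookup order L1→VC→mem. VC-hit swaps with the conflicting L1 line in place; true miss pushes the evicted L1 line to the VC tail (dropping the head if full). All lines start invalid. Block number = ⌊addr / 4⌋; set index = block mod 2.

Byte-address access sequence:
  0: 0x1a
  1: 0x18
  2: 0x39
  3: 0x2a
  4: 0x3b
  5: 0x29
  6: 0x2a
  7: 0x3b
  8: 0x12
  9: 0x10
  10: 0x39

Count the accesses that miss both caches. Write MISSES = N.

#0 0x1a→b6/s0 MISS; vc=[]
#1 0x18→b6/s0 L1-HIT; vc=[]
#2 0x39→b14/s0 MISS; vc=[6]
#3 0x2a→b10/s0 MISS; vc=[6,14]
#4 0x3b→b14/s0 VC-HIT; vc=[6,10]
#5 0x29→b10/s0 VC-HIT; vc=[6,14]
#6 0x2a→b10/s0 L1-HIT; vc=[6,14]
#7 0x3b→b14/s0 VC-HIT; vc=[6,10]
#8 0x12→b4/s0 MISS; vc=[6,10,14]
#9 0x10→b4/s0 L1-HIT; vc=[6,10,14]
#10 0x39→b14/s0 VC-HIT; vc=[6,10,4]

MISSES = 4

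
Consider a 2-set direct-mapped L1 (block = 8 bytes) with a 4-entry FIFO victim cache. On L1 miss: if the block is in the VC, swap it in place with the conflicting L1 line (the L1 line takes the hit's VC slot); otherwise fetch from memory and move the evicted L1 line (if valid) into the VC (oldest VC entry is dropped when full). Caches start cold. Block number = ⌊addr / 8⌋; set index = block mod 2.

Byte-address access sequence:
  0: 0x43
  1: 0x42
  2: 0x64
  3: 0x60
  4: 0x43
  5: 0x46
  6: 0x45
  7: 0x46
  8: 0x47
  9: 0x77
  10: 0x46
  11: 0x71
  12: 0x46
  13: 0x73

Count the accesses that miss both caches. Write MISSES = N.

  [0] addr=0x43 blk=8 s=0: MISS | VC []
  [1] addr=0x42 blk=8 s=0: L1-HIT | VC []
  [2] addr=0x64 blk=12 s=0: MISS | VC [8]
  [3] addr=0x60 blk=12 s=0: L1-HIT | VC [8]
  [4] addr=0x43 blk=8 s=0: VC-HIT | VC [12]
  [5] addr=0x46 blk=8 s=0: L1-HIT | VC [12]
  [6] addr=0x45 blk=8 s=0: L1-HIT | VC [12]
  [7] addr=0x46 blk=8 s=0: L1-HIT | VC [12]
  [8] addr=0x47 blk=8 s=0: L1-HIT | VC [12]
  [9] addr=0x77 blk=14 s=0: MISS | VC [12, 8]
  [10] addr=0x46 blk=8 s=0: VC-HIT | VC [12, 14]
  [11] addr=0x71 blk=14 s=0: VC-HIT | VC [12, 8]
  [12] addr=0x46 blk=8 s=0: VC-HIT | VC [12, 14]
  [13] addr=0x73 blk=14 s=0: VC-HIT | VC [12, 8]

MISSES = 3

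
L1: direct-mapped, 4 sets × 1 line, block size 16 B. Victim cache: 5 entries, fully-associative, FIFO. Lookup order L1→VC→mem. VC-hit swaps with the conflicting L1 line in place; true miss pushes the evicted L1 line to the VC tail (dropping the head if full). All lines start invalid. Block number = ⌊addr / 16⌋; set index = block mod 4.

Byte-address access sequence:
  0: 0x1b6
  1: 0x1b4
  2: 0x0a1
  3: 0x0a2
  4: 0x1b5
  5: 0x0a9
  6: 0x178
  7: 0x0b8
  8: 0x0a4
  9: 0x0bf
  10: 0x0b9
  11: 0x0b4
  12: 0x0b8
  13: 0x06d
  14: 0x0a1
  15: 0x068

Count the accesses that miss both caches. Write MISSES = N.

0: 0x1b6 (blk 27, set 3) → MISS  vc=[]
1: 0x1b4 (blk 27, set 3) → L1-HIT  vc=[]
2: 0xa1 (blk 10, set 2) → MISS  vc=[]
3: 0xa2 (blk 10, set 2) → L1-HIT  vc=[]
4: 0x1b5 (blk 27, set 3) → L1-HIT  vc=[]
5: 0xa9 (blk 10, set 2) → L1-HIT  vc=[]
6: 0x178 (blk 23, set 3) → MISS  vc=[27]
7: 0xb8 (blk 11, set 3) → MISS  vc=[27, 23]
8: 0xa4 (blk 10, set 2) → L1-HIT  vc=[27, 23]
9: 0xbf (blk 11, set 3) → L1-HIT  vc=[27, 23]
10: 0xb9 (blk 11, set 3) → L1-HIT  vc=[27, 23]
11: 0xb4 (blk 11, set 3) → L1-HIT  vc=[27, 23]
12: 0xb8 (blk 11, set 3) → L1-HIT  vc=[27, 23]
13: 0x6d (blk 6, set 2) → MISS  vc=[27, 23, 10]
14: 0xa1 (blk 10, set 2) → VC-HIT  vc=[27, 23, 6]
15: 0x68 (blk 6, set 2) → VC-HIT  vc=[27, 23, 10]

MISSES = 5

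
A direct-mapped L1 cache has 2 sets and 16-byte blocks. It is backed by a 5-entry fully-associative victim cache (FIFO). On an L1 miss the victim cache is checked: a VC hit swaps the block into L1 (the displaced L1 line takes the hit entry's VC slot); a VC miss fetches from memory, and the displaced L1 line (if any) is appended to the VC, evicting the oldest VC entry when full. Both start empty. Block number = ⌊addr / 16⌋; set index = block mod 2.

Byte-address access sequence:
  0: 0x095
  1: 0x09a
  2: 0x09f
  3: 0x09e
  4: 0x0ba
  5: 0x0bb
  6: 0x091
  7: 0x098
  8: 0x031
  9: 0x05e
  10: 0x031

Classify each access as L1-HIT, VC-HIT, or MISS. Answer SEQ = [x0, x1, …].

#0 0x95→b9/s1 MISS; vc=[]
#1 0x9a→b9/s1 L1-HIT; vc=[]
#2 0x9f→b9/s1 L1-HIT; vc=[]
#3 0x9e→b9/s1 L1-HIT; vc=[]
#4 0xba→b11/s1 MISS; vc=[9]
#5 0xbb→b11/s1 L1-HIT; vc=[9]
#6 0x91→b9/s1 VC-HIT; vc=[11]
#7 0x98→b9/s1 L1-HIT; vc=[11]
#8 0x31→b3/s1 MISS; vc=[11,9]
#9 0x5e→b5/s1 MISS; vc=[11,9,3]
#10 0x31→b3/s1 VC-HIT; vc=[11,9,5]

SEQ = [MISS, L1-HIT, L1-HIT, L1-HIT, MISS, L1-HIT, VC-HIT, L1-HIT, MISS, MISS, VC-HIT]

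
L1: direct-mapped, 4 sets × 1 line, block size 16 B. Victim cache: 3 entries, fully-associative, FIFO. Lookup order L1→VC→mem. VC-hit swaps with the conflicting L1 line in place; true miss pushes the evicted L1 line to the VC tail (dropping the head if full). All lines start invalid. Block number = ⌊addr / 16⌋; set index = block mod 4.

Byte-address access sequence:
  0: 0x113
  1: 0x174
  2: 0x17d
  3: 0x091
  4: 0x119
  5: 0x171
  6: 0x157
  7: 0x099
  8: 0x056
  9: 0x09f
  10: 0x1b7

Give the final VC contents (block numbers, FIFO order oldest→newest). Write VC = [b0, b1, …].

  [0] addr=0x113 blk=17 s=1: MISS | VC []
  [1] addr=0x174 blk=23 s=3: MISS | VC []
  [2] addr=0x17d blk=23 s=3: L1-HIT | VC []
  [3] addr=0x91 blk=9 s=1: MISS | VC [17]
  [4] addr=0x119 blk=17 s=1: VC-HIT | VC [9]
  [5] addr=0x171 blk=23 s=3: L1-HIT | VC [9]
  [6] addr=0x157 blk=21 s=1: MISS | VC [9, 17]
  [7] addr=0x99 blk=9 s=1: VC-HIT | VC [21, 17]
  [8] addr=0x56 blk=5 s=1: MISS | VC [21, 17, 9]
  [9] addr=0x9f blk=9 s=1: VC-HIT | VC [21, 17, 5]
  [10] addr=0x1b7 blk=27 s=3: MISS | VC [17, 5, 23]

VC = [17, 5, 23]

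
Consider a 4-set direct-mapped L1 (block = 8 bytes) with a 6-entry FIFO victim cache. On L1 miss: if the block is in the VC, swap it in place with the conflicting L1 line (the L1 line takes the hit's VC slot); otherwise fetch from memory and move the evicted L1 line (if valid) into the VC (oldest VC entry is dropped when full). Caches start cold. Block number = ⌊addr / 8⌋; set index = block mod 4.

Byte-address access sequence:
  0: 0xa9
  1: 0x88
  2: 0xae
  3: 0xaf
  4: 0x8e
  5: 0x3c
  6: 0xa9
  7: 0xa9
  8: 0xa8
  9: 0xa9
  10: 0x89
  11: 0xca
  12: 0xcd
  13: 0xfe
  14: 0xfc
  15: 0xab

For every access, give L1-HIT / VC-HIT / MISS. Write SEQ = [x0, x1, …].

  [0] addr=0xa9 blk=21 s=1: MISS | VC []
  [1] addr=0x88 blk=17 s=1: MISS | VC [21]
  [2] addr=0xae blk=21 s=1: VC-HIT | VC [17]
  [3] addr=0xaf blk=21 s=1: L1-HIT | VC [17]
  [4] addr=0x8e blk=17 s=1: VC-HIT | VC [21]
  [5] addr=0x3c blk=7 s=3: MISS | VC [21]
  [6] addr=0xa9 blk=21 s=1: VC-HIT | VC [17]
  [7] addr=0xa9 blk=21 s=1: L1-HIT | VC [17]
  [8] addr=0xa8 blk=21 s=1: L1-HIT | VC [17]
  [9] addr=0xa9 blk=21 s=1: L1-HIT | VC [17]
  [10] addr=0x89 blk=17 s=1: VC-HIT | VC [21]
  [11] addr=0xca blk=25 s=1: MISS | VC [21, 17]
  [12] addr=0xcd blk=25 s=1: L1-HIT | VC [21, 17]
  [13] addr=0xfe blk=31 s=3: MISS | VC [21, 17, 7]
  [14] addr=0xfc blk=31 s=3: L1-HIT | VC [21, 17, 7]
  [15] addr=0xab blk=21 s=1: VC-HIT | VC [25, 17, 7]

SEQ = [MISS, MISS, VC-HIT, L1-HIT, VC-HIT, MISS, VC-HIT, L1-HIT, L1-HIT, L1-HIT, VC-HIT, MISS, L1-HIT, MISS, L1-HIT, VC-HIT]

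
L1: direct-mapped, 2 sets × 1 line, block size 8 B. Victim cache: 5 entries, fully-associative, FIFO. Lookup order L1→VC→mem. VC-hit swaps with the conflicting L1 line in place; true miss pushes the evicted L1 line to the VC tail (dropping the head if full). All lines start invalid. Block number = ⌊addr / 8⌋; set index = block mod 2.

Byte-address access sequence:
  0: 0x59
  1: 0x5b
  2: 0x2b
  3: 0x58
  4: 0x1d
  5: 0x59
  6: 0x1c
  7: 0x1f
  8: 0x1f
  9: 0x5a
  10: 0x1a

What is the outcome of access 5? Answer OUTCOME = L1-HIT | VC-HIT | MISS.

OUTCOME = VC-HIT

#0 0x59→b11/s1 MISS; vc=[]
#1 0x5b→b11/s1 L1-HIT; vc=[]
#2 0x2b→b5/s1 MISS; vc=[11]
#3 0x58→b11/s1 VC-HIT; vc=[5]
#4 0x1d→b3/s1 MISS; vc=[5,11]
#5 0x59→b11/s1 VC-HIT; vc=[5,3]
#6 0x1c→b3/s1 VC-HIT; vc=[5,11]
#7 0x1f→b3/s1 L1-HIT; vc=[5,11]
#8 0x1f→b3/s1 L1-HIT; vc=[5,11]
#9 0x5a→b11/s1 VC-HIT; vc=[5,3]
#10 0x1a→b3/s1 VC-HIT; vc=[5,11]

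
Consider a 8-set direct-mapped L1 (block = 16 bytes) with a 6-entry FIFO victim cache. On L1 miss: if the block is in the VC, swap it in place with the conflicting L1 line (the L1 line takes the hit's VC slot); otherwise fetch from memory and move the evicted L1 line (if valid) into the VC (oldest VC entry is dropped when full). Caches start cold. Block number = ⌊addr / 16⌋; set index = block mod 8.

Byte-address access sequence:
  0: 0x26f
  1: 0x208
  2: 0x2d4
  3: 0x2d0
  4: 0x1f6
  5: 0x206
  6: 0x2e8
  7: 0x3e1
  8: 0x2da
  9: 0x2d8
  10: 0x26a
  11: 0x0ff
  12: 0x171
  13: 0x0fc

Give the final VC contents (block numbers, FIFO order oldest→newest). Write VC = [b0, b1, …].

#0 0x26f→b38/s6 MISS; vc=[]
#1 0x208→b32/s0 MISS; vc=[]
#2 0x2d4→b45/s5 MISS; vc=[]
#3 0x2d0→b45/s5 L1-HIT; vc=[]
#4 0x1f6→b31/s7 MISS; vc=[]
#5 0x206→b32/s0 L1-HIT; vc=[]
#6 0x2e8→b46/s6 MISS; vc=[38]
#7 0x3e1→b62/s6 MISS; vc=[38,46]
#8 0x2da→b45/s5 L1-HIT; vc=[38,46]
#9 0x2d8→b45/s5 L1-HIT; vc=[38,46]
#10 0x26a→b38/s6 VC-HIT; vc=[62,46]
#11 0xff→b15/s7 MISS; vc=[62,46,31]
#12 0x171→b23/s7 MISS; vc=[62,46,31,15]
#13 0xfc→b15/s7 VC-HIT; vc=[62,46,31,23]

VC = [62, 46, 31, 23]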